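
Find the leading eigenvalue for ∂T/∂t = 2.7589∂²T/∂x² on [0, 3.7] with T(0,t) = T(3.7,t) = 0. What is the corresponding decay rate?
Eigenvalues: λₙ = 2.7589n²π²/3.7².
First three modes:
  n=1: λ₁ = 2.7589π²/3.7² ≈ 1.989
  n=2: λ₂ = 11.0356π²/3.7² ≈ 7.956 (4× faster decay)
  n=3: λ₃ = 24.8301π²/3.7² ≈ 17.901 (9× faster decay)
As t → ∞, higher modes decay exponentially faster. The n=1 mode dominates: T ~ c₁ sin(πx/3.7) e^{-λ₁t}.
Decay rate: λ₁ = 2.7589π²/3.7² ≈ 1.989.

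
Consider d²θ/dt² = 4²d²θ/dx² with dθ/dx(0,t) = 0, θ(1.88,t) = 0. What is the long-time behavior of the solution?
As t → ∞, θ oscillates (no decay). Energy is conserved; the solution oscillates indefinitely as standing waves.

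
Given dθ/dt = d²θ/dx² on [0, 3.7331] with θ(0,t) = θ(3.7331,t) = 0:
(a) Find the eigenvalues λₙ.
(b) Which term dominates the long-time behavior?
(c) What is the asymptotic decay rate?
Eigenvalues: λₙ = n²π²/3.7331².
First three modes:
  n=1: λ₁ = π²/3.7331² ≈ 0.708
  n=2: λ₂ = 4π²/3.7331² ≈ 2.833 (4× faster decay)
  n=3: λ₃ = 9π²/3.7331² ≈ 6.374 (9× faster decay)
As t → ∞, higher modes decay exponentially faster. The n=1 mode dominates: θ ~ c₁ sin(πx/3.7331) e^{-λ₁t}.
Decay rate: λ₁ = π²/3.7331² ≈ 0.708.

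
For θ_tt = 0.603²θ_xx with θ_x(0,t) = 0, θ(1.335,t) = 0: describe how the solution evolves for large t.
θ oscillates (no decay). Energy is conserved; the solution oscillates indefinitely as standing waves.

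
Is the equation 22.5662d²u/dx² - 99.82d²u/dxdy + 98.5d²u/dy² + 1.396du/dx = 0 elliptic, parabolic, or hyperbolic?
Computing B² - 4AC with A = 22.5662, B = -99.82, C = 98.5: discriminant = 1072.9496 (positive). Answer: hyperbolic.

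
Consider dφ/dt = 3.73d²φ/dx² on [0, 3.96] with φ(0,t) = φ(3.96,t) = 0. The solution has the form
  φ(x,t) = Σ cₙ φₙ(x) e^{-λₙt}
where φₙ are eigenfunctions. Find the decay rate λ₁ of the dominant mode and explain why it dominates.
Eigenvalues: λₙ = 3.73n²π²/3.96².
First three modes:
  n=1: λ₁ = 3.73π²/3.96² ≈ 2.348
  n=2: λ₂ = 14.92π²/3.96² ≈ 9.39 (4× faster decay)
  n=3: λ₃ = 33.57π²/3.96² ≈ 21.128 (9× faster decay)
As t → ∞, higher modes decay exponentially faster. The n=1 mode dominates: φ ~ c₁ sin(πx/3.96) e^{-λ₁t}.
Decay rate: λ₁ = 3.73π²/3.96² ≈ 2.348.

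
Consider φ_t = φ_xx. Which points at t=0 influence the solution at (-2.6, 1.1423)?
The entire real line. The heat equation has infinite propagation speed: any initial disturbance instantly affects all points (though exponentially small far away).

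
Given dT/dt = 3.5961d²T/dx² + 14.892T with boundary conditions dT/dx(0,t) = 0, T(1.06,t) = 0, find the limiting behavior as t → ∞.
T grows unboundedly. Reaction dominates diffusion (r=14.892 > κπ²/(4L²)≈7.9); solution grows exponentially.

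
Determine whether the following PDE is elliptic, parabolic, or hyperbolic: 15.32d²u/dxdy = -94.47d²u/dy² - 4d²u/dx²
Rewriting in standard form: 4d²u/dx² + 15.32d²u/dxdy + 94.47d²u/dy² = 0. Coefficients: A = 4, B = 15.32, C = 94.47. B² - 4AC = -1276.8176, which is negative, so the equation is elliptic.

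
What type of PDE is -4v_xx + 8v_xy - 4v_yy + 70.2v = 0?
With A = -4, B = 8, C = -4, the discriminant is 0. This is a parabolic PDE.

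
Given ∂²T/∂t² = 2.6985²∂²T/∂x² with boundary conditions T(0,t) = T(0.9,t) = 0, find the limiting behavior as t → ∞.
T oscillates (no decay). Energy is conserved; the solution oscillates indefinitely as standing waves.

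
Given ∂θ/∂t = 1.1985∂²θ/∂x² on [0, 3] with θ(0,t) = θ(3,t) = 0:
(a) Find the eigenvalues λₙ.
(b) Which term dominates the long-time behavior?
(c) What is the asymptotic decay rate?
Eigenvalues: λₙ = 1.1985n²π²/3².
First three modes:
  n=1: λ₁ = 1.1985π²/3² ≈ 1.314
  n=2: λ₂ = 4.794π²/3² ≈ 5.257 (4× faster decay)
  n=3: λ₃ = 10.7865π²/3² ≈ 11.829 (9× faster decay)
As t → ∞, higher modes decay exponentially faster. The n=1 mode dominates: θ ~ c₁ sin(πx/3) e^{-λ₁t}.
Decay rate: λ₁ = 1.1985π²/3² ≈ 1.314.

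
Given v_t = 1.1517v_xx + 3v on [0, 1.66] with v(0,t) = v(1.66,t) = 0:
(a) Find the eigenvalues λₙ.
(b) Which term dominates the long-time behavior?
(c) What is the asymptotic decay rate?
Eigenvalues: λₙ = 1.1517n²π²/1.66² - 3.
First three modes:
  n=1: λ₁ = 1.1517π²/1.66² - 3 ≈ 1.125
  n=2: λ₂ = 4.6068π²/1.66² - 3 ≈ 13.5
  n=3: λ₃ = 10.3653π²/1.66² - 3 ≈ 34.125
Since 1.1517π²/1.66² ≈ 4.125 > 3, all λₙ > 0.
The n=1 mode decays slowest → dominates as t → ∞.
Asymptotic: v ~ c₁ sin(πx/1.66) e^{-λ₁t} with decay rate λ₁ ≈ 1.125.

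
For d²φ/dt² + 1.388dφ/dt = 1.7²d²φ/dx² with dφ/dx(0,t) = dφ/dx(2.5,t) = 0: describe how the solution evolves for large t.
φ → constant (steady state). Damping (γ=1.388) dissipates the nonconstant modes; with Neumann BCs the spatial average obeys M''+γM'=0 and tends to a finite limit.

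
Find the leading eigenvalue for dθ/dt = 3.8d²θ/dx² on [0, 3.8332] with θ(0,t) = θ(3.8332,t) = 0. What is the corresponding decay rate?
Eigenvalues: λₙ = 3.8n²π²/3.8332².
First three modes:
  n=1: λ₁ = 3.8π²/3.8332² ≈ 2.552
  n=2: λ₂ = 15.2π²/3.8332² ≈ 10.21 (4× faster decay)
  n=3: λ₃ = 34.2π²/3.8332² ≈ 22.972 (9× faster decay)
As t → ∞, higher modes decay exponentially faster. The n=1 mode dominates: θ ~ c₁ sin(πx/3.8332) e^{-λ₁t}.
Decay rate: λ₁ = 3.8π²/3.8332² ≈ 2.552.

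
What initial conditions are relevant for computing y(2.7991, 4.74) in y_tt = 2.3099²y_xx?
Domain of dependence: [-8.149826, 13.748026]. Signals travel at speed 2.3099, so data within |x - 2.7991| ≤ 2.3099·4.74 = 10.948926 can reach the point.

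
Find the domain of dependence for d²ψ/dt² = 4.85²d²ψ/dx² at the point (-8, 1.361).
Domain of dependence: [-14.60085, -1.39915]. Signals travel at speed 4.85, so data within |x - -8| ≤ 4.85·1.361 = 6.60085 can reach the point.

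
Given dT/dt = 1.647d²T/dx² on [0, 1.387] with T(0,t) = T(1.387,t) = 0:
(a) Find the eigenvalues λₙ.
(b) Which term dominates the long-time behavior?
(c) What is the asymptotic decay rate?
Eigenvalues: λₙ = 1.647n²π²/1.387².
First three modes:
  n=1: λ₁ = 1.647π²/1.387² ≈ 8.45
  n=2: λ₂ = 6.588π²/1.387² ≈ 33.799 (4× faster decay)
  n=3: λ₃ = 14.823π²/1.387² ≈ 76.047 (9× faster decay)
As t → ∞, higher modes decay exponentially faster. The n=1 mode dominates: T ~ c₁ sin(πx/1.387) e^{-λ₁t}.
Decay rate: λ₁ = 1.647π²/1.387² ≈ 8.45.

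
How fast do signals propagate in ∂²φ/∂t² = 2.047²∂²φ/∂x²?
Speed = 2.047. Information travels along characteristics x = x₀ ± 2.047t.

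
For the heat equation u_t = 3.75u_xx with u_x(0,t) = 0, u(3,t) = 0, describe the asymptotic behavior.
u → 0. Heat escapes through the Dirichlet boundary.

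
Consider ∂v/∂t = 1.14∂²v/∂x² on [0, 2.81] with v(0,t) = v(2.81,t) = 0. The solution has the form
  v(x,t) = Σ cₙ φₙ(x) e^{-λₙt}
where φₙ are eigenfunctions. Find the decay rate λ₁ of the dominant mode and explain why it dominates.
Eigenvalues: λₙ = 1.14n²π²/2.81².
First three modes:
  n=1: λ₁ = 1.14π²/2.81² ≈ 1.425
  n=2: λ₂ = 4.56π²/2.81² ≈ 5.7 (4× faster decay)
  n=3: λ₃ = 10.26π²/2.81² ≈ 12.824 (9× faster decay)
As t → ∞, higher modes decay exponentially faster. The n=1 mode dominates: v ~ c₁ sin(πx/2.81) e^{-λ₁t}.
Decay rate: λ₁ = 1.14π²/2.81² ≈ 1.425.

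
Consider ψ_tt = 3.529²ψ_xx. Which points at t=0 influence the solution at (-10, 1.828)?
Domain of dependence: [-16.451012, -3.548988]. Signals travel at speed 3.529, so data within |x - -10| ≤ 3.529·1.828 = 6.451012 can reach the point.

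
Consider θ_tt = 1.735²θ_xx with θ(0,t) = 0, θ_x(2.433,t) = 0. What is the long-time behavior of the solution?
As t → ∞, θ oscillates (no decay). Energy is conserved; the solution oscillates indefinitely as standing waves.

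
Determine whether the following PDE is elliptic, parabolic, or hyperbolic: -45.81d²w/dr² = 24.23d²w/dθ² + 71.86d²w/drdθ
Rewriting in standard form: -45.81d²w/dr² - 71.86d²w/drdθ - 24.23d²w/dθ² = 0. Coefficients: A = -45.81, B = -71.86, C = -24.23. B² - 4AC = 723.9544, which is positive, so the equation is hyperbolic.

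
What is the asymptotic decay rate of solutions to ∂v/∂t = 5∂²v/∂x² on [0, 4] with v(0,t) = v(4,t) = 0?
Eigenvalues: λₙ = 5n²π²/4².
First three modes:
  n=1: λ₁ = 5π²/4² ≈ 3.084
  n=2: λ₂ = 20π²/4² ≈ 12.337 (4× faster decay)
  n=3: λ₃ = 45π²/4² ≈ 27.758 (9× faster decay)
As t → ∞, higher modes decay exponentially faster. The n=1 mode dominates: v ~ c₁ sin(πx/4) e^{-λ₁t}.
Decay rate: λ₁ = 5π²/4² ≈ 3.084.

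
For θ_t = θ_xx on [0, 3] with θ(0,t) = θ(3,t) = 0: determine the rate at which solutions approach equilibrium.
Eigenvalues: λₙ = n²π²/3².
First three modes:
  n=1: λ₁ = π²/3² ≈ 1.097
  n=2: λ₂ = 4π²/3² ≈ 4.386 (4× faster decay)
  n=3: λ₃ = 9π²/3² ≈ 9.87 (9× faster decay)
As t → ∞, higher modes decay exponentially faster. The n=1 mode dominates: θ ~ c₁ sin(πx/3) e^{-λ₁t}.
Decay rate: λ₁ = π²/3² ≈ 1.097.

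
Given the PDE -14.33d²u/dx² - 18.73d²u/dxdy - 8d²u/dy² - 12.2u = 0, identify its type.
The second-order coefficients are A = -14.33, B = -18.73, C = -8. Since B² - 4AC = -107.7471 < 0, this is an elliptic PDE.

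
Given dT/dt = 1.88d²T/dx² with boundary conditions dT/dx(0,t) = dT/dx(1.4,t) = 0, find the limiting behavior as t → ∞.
T → constant (steady state). Heat is conserved (no flux at boundaries); solution approaches the spatial average.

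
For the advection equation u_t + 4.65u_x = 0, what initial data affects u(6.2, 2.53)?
A single point: x = -5.5645. The characteristic through (6.2, 2.53) is x - 4.65t = const, so x = 6.2 - 4.65·2.53 = -5.5645.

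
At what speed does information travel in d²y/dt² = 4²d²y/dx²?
Speed = 4. Information travels along characteristics x = x₀ ± 4t.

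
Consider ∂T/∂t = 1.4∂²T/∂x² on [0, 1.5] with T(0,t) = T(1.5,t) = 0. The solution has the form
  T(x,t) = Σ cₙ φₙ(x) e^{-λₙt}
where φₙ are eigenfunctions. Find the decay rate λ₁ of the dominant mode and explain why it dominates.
Eigenvalues: λₙ = 1.4n²π²/1.5².
First three modes:
  n=1: λ₁ = 1.4π²/1.5² ≈ 6.141
  n=2: λ₂ = 5.6π²/1.5² ≈ 24.564 (4× faster decay)
  n=3: λ₃ = 12.6π²/1.5² ≈ 55.27 (9× faster decay)
As t → ∞, higher modes decay exponentially faster. The n=1 mode dominates: T ~ c₁ sin(πx/1.5) e^{-λ₁t}.
Decay rate: λ₁ = 1.4π²/1.5² ≈ 6.141.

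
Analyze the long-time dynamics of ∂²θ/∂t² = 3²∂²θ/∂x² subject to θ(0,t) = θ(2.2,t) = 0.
Long-time behavior: θ oscillates (no decay). Energy is conserved; the solution oscillates indefinitely as standing waves.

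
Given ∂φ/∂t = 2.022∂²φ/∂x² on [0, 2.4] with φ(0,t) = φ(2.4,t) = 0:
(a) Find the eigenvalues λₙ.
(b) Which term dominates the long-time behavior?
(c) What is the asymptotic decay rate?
Eigenvalues: λₙ = 2.022n²π²/2.4².
First three modes:
  n=1: λ₁ = 2.022π²/2.4² ≈ 3.465
  n=2: λ₂ = 8.088π²/2.4² ≈ 13.859 (4× faster decay)
  n=3: λ₃ = 18.198π²/2.4² ≈ 31.182 (9× faster decay)
As t → ∞, higher modes decay exponentially faster. The n=1 mode dominates: φ ~ c₁ sin(πx/2.4) e^{-λ₁t}.
Decay rate: λ₁ = 2.022π²/2.4² ≈ 3.465.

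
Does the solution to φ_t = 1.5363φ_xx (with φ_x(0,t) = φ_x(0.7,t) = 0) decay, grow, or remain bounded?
φ → constant (steady state). Heat is conserved (no flux at boundaries); solution approaches the spatial average.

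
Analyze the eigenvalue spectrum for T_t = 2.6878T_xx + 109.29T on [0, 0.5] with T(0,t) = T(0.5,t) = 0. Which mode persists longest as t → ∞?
Eigenvalues: λₙ = 2.6878n²π²/0.5² - 109.29.
First three modes:
  n=1: λ₁ = 2.6878π²/0.5² - 109.29 ≈ -3.18
  n=2: λ₂ = 10.7512π²/0.5² - 109.29 ≈ 315.15
  n=3: λ₃ = 24.1902π²/0.5² - 109.29 ≈ 845.701
Since 2.6878π²/0.5² ≈ 106.11 < 109.29, λ₁ < 0.
The n=1 mode grows fastest (−λₙ is largest for n=1) → dominates.
Asymptotic: T ~ c₁ sin(πx/0.5) e^{3.18t} (exponential growth at rate −λ₁ ≈ 3.18).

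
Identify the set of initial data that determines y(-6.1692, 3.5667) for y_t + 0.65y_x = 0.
A single point: x = -8.487555. The characteristic through (-6.1692, 3.5667) is x - 0.65t = const, so x = -6.1692 - 0.65·3.5667 = -8.487555.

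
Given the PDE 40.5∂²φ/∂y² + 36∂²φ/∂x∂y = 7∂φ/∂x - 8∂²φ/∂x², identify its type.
Rewriting in standard form: 8∂²φ/∂x² + 36∂²φ/∂x∂y + 40.5∂²φ/∂y² - 7∂φ/∂x = 0. The second-order coefficients are A = 8, B = 36, C = 40.5. Since B² - 4AC = 0 = 0, this is a parabolic PDE.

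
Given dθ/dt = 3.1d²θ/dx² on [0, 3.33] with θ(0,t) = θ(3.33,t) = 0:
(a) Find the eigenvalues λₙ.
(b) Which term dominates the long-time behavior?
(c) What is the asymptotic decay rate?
Eigenvalues: λₙ = 3.1n²π²/3.33².
First three modes:
  n=1: λ₁ = 3.1π²/3.33² ≈ 2.759
  n=2: λ₂ = 12.4π²/3.33² ≈ 11.037 (4× faster decay)
  n=3: λ₃ = 27.9π²/3.33² ≈ 24.832 (9× faster decay)
As t → ∞, higher modes decay exponentially faster. The n=1 mode dominates: θ ~ c₁ sin(πx/3.33) e^{-λ₁t}.
Decay rate: λ₁ = 3.1π²/3.33² ≈ 2.759.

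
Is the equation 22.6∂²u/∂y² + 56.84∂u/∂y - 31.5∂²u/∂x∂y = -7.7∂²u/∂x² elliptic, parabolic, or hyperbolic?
Rewriting in standard form: 7.7∂²u/∂x² - 31.5∂²u/∂x∂y + 22.6∂²u/∂y² + 56.84∂u/∂y = 0. Computing B² - 4AC with A = 7.7, B = -31.5, C = 22.6: discriminant = 296.17 (positive). Answer: hyperbolic.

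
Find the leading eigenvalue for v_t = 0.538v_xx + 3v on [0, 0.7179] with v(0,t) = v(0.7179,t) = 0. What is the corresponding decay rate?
Eigenvalues: λₙ = 0.538n²π²/0.7179² - 3.
First three modes:
  n=1: λ₁ = 0.538π²/0.7179² - 3 ≈ 7.303
  n=2: λ₂ = 2.152π²/0.7179² - 3 ≈ 38.211
  n=3: λ₃ = 4.842π²/0.7179² - 3 ≈ 89.725
Since 0.538π²/0.7179² ≈ 10.303 > 3, all λₙ > 0.
The n=1 mode decays slowest → dominates as t → ∞.
Asymptotic: v ~ c₁ sin(πx/0.7179) e^{-λ₁t} with decay rate λ₁ ≈ 7.303.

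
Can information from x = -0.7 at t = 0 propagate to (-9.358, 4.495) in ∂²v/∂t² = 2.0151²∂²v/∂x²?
Yes. The domain of dependence is [-18.4158745, -0.3001255], and -0.7 ∈ [-18.4158745, -0.3001255].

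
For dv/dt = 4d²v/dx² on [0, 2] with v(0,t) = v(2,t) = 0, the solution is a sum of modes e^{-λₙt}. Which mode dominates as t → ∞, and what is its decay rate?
Eigenvalues: λₙ = 4n²π²/2².
First three modes:
  n=1: λ₁ = 4π²/2² ≈ 9.87
  n=2: λ₂ = 16π²/2² ≈ 39.478 (4× faster decay)
  n=3: λ₃ = 36π²/2² ≈ 88.826 (9× faster decay)
As t → ∞, higher modes decay exponentially faster. The n=1 mode dominates: v ~ c₁ sin(πx/2) e^{-λ₁t}.
Decay rate: λ₁ = 4π²/2² ≈ 9.87.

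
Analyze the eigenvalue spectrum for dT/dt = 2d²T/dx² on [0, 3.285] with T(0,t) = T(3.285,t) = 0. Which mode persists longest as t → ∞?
Eigenvalues: λₙ = 2n²π²/3.285².
First three modes:
  n=1: λ₁ = 2π²/3.285² ≈ 1.829
  n=2: λ₂ = 8π²/3.285² ≈ 7.317 (4× faster decay)
  n=3: λ₃ = 18π²/3.285² ≈ 16.463 (9× faster decay)
As t → ∞, higher modes decay exponentially faster. The n=1 mode dominates: T ~ c₁ sin(πx/3.285) e^{-λ₁t}.
Decay rate: λ₁ = 2π²/3.285² ≈ 1.829.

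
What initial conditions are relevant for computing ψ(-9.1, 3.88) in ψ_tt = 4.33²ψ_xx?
Domain of dependence: [-25.9004, 7.7004]. Signals travel at speed 4.33, so data within |x - -9.1| ≤ 4.33·3.88 = 16.8004 can reach the point.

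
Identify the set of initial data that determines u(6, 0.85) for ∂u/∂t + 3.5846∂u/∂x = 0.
A single point: x = 2.95309. The characteristic through (6, 0.85) is x - 3.5846t = const, so x = 6 - 3.5846·0.85 = 2.95309.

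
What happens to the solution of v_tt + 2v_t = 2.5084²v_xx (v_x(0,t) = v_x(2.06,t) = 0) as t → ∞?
v → constant (steady state). Damping (γ=2) dissipates the nonconstant modes; with Neumann BCs the spatial average obeys M''+γM'=0 and tends to a finite limit.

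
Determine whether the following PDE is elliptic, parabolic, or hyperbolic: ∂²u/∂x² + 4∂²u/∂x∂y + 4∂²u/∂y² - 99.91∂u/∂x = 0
Coefficients: A = 1, B = 4, C = 4. B² - 4AC = 0, which is zero, so the equation is parabolic.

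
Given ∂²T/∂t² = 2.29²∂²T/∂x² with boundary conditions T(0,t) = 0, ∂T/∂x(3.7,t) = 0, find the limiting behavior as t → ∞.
T oscillates (no decay). Energy is conserved; the solution oscillates indefinitely as standing waves.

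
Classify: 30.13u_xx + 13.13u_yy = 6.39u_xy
Rewriting in standard form: 30.13u_xx - 6.39u_xy + 13.13u_yy = 0. Elliptic (discriminant = -1541.5955).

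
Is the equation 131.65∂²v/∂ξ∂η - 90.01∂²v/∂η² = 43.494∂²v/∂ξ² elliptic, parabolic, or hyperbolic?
Rewriting in standard form: -43.494∂²v/∂ξ² + 131.65∂²v/∂ξ∂η - 90.01∂²v/∂η² = 0. Computing B² - 4AC with A = -43.494, B = 131.65, C = -90.01: discriminant = 1672.14274 (positive). Answer: hyperbolic.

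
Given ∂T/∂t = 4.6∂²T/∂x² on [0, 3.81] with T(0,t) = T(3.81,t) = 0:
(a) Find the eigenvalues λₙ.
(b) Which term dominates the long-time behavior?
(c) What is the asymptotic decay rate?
Eigenvalues: λₙ = 4.6n²π²/3.81².
First three modes:
  n=1: λ₁ = 4.6π²/3.81² ≈ 3.128
  n=2: λ₂ = 18.4π²/3.81² ≈ 12.51 (4× faster decay)
  n=3: λ₃ = 41.4π²/3.81² ≈ 28.148 (9× faster decay)
As t → ∞, higher modes decay exponentially faster. The n=1 mode dominates: T ~ c₁ sin(πx/3.81) e^{-λ₁t}.
Decay rate: λ₁ = 4.6π²/3.81² ≈ 3.128.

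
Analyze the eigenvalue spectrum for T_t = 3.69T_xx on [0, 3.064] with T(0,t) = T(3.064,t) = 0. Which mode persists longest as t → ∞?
Eigenvalues: λₙ = 3.69n²π²/3.064².
First three modes:
  n=1: λ₁ = 3.69π²/3.064² ≈ 3.879
  n=2: λ₂ = 14.76π²/3.064² ≈ 15.517 (4× faster decay)
  n=3: λ₃ = 33.21π²/3.064² ≈ 34.913 (9× faster decay)
As t → ∞, higher modes decay exponentially faster. The n=1 mode dominates: T ~ c₁ sin(πx/3.064) e^{-λ₁t}.
Decay rate: λ₁ = 3.69π²/3.064² ≈ 3.879.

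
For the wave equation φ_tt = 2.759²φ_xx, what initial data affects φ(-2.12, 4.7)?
Domain of dependence: [-15.0873, 10.8473]. Signals travel at speed 2.759, so data within |x - -2.12| ≤ 2.759·4.7 = 12.9673 can reach the point.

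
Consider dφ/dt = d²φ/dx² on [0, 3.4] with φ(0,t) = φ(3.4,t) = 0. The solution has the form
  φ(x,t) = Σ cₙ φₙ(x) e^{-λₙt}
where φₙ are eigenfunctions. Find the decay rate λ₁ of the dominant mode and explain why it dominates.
Eigenvalues: λₙ = n²π²/3.4².
First three modes:
  n=1: λ₁ = π²/3.4² ≈ 0.854
  n=2: λ₂ = 4π²/3.4² ≈ 3.415 (4× faster decay)
  n=3: λ₃ = 9π²/3.4² ≈ 7.684 (9× faster decay)
As t → ∞, higher modes decay exponentially faster. The n=1 mode dominates: φ ~ c₁ sin(πx/3.4) e^{-λ₁t}.
Decay rate: λ₁ = π²/3.4² ≈ 0.854.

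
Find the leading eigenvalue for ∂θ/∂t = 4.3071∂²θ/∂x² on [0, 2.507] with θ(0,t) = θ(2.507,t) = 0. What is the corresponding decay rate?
Eigenvalues: λₙ = 4.3071n²π²/2.507².
First three modes:
  n=1: λ₁ = 4.3071π²/2.507² ≈ 6.764
  n=2: λ₂ = 17.2284π²/2.507² ≈ 27.054 (4× faster decay)
  n=3: λ₃ = 38.7639π²/2.507² ≈ 60.872 (9× faster decay)
As t → ∞, higher modes decay exponentially faster. The n=1 mode dominates: θ ~ c₁ sin(πx/2.507) e^{-λ₁t}.
Decay rate: λ₁ = 4.3071π²/2.507² ≈ 6.764.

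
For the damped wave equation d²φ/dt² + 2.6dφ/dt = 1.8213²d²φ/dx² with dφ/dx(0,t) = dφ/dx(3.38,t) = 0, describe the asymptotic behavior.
φ → constant (steady state). Damping (γ=2.6) dissipates the nonconstant modes; with Neumann BCs the spatial average obeys M''+γM'=0 and tends to a finite limit.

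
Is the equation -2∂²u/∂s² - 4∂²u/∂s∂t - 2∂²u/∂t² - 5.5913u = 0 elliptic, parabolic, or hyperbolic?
Computing B² - 4AC with A = -2, B = -4, C = -2: discriminant = 0 (zero). Answer: parabolic.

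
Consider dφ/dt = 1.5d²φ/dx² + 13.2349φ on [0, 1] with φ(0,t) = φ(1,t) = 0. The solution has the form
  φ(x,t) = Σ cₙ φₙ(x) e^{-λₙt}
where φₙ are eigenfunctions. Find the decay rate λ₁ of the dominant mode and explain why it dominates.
Eigenvalues: λₙ = 1.5n²π²/1² - 13.2349.
First three modes:
  n=1: λ₁ = 1.5π² - 13.2349 ≈ 1.57
  n=2: λ₂ = 6π² - 13.2349 ≈ 45.983
  n=3: λ₃ = 13.5π² - 13.2349 ≈ 120.005
Since 1.5π² ≈ 14.804 > 13.2349, all λₙ > 0.
The n=1 mode decays slowest → dominates as t → ∞.
Asymptotic: φ ~ c₁ sin(πx/1) e^{-λ₁t} with decay rate λ₁ ≈ 1.57.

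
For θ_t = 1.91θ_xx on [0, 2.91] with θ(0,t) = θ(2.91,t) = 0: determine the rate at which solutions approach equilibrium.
Eigenvalues: λₙ = 1.91n²π²/2.91².
First three modes:
  n=1: λ₁ = 1.91π²/2.91² ≈ 2.226
  n=2: λ₂ = 7.64π²/2.91² ≈ 8.904 (4× faster decay)
  n=3: λ₃ = 17.19π²/2.91² ≈ 20.035 (9× faster decay)
As t → ∞, higher modes decay exponentially faster. The n=1 mode dominates: θ ~ c₁ sin(πx/2.91) e^{-λ₁t}.
Decay rate: λ₁ = 1.91π²/2.91² ≈ 2.226.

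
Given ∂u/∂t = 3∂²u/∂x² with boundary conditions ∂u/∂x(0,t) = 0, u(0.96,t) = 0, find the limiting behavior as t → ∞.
u → 0. Heat escapes through the Dirichlet boundary.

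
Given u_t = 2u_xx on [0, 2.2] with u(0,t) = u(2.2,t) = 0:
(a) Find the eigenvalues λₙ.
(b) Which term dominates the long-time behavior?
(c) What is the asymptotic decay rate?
Eigenvalues: λₙ = 2n²π²/2.2².
First three modes:
  n=1: λ₁ = 2π²/2.2² ≈ 4.078
  n=2: λ₂ = 8π²/2.2² ≈ 16.313 (4× faster decay)
  n=3: λ₃ = 18π²/2.2² ≈ 36.705 (9× faster decay)
As t → ∞, higher modes decay exponentially faster. The n=1 mode dominates: u ~ c₁ sin(πx/2.2) e^{-λ₁t}.
Decay rate: λ₁ = 2π²/2.2² ≈ 4.078.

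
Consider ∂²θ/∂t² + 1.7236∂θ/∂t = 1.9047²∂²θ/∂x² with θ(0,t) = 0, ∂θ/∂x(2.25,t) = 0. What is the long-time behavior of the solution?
As t → ∞, θ → 0. Damping (γ=1.7236) dissipates energy; oscillations decay exponentially.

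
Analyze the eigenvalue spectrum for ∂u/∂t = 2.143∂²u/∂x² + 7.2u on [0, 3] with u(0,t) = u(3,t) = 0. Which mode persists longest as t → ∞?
Eigenvalues: λₙ = 2.143n²π²/3² - 7.2.
First three modes:
  n=1: λ₁ = 2.143π²/3² - 7.2 ≈ -4.85
  n=2: λ₂ = 8.572π²/3² - 7.2 ≈ 2.2
  n=3: λ₃ = 19.287π²/3² - 7.2 ≈ 13.951
Since 2.143π²/3² ≈ 2.35 < 7.2, λ₁ < 0.
The n=1 mode grows fastest (−λₙ is largest for n=1) → dominates.
Asymptotic: u ~ c₁ sin(πx/3) e^{4.85t} (exponential growth at rate −λ₁ ≈ 4.85).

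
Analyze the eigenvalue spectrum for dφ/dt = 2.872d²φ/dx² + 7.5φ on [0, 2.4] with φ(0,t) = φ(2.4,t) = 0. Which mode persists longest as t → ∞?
Eigenvalues: λₙ = 2.872n²π²/2.4² - 7.5.
First three modes:
  n=1: λ₁ = 2.872π²/2.4² - 7.5 ≈ -2.579
  n=2: λ₂ = 11.488π²/2.4² - 7.5 ≈ 12.184
  n=3: λ₃ = 25.848π²/2.4² - 7.5 ≈ 36.79
Since 2.872π²/2.4² ≈ 4.921 < 7.5, λ₁ < 0.
The n=1 mode grows fastest (−λₙ is largest for n=1) → dominates.
Asymptotic: φ ~ c₁ sin(πx/2.4) e^{2.579t} (exponential growth at rate −λ₁ ≈ 2.579).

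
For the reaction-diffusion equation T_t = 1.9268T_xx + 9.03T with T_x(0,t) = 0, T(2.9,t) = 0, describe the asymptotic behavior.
T grows unboundedly. Reaction dominates diffusion (r=9.03 > κπ²/(4L²)≈0.57); solution grows exponentially.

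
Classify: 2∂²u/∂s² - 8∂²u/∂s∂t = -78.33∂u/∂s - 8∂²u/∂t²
Rewriting in standard form: 2∂²u/∂s² - 8∂²u/∂s∂t + 8∂²u/∂t² + 78.33∂u/∂s = 0. Parabolic (discriminant = 0).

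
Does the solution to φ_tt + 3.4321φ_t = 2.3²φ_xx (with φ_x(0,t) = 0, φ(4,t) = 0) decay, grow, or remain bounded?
φ → 0. Damping (γ=3.4321) dissipates energy; oscillations decay exponentially.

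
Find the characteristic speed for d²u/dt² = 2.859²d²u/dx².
Speed = 2.859. Information travels along characteristics x = x₀ ± 2.859t.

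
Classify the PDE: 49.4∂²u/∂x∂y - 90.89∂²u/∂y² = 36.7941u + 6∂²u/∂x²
Rewriting in standard form: -6∂²u/∂x² + 49.4∂²u/∂x∂y - 90.89∂²u/∂y² - 36.7941u = 0. A = -6, B = 49.4, C = -90.89. Discriminant B² - 4AC = 259. Since 259 > 0, hyperbolic.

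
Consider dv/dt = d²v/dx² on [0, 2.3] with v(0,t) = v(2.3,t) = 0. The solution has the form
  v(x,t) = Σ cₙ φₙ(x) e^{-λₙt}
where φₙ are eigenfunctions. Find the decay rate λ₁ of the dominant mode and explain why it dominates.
Eigenvalues: λₙ = n²π²/2.3².
First three modes:
  n=1: λ₁ = π²/2.3² ≈ 1.866
  n=2: λ₂ = 4π²/2.3² ≈ 7.463 (4× faster decay)
  n=3: λ₃ = 9π²/2.3² ≈ 16.791 (9× faster decay)
As t → ∞, higher modes decay exponentially faster. The n=1 mode dominates: v ~ c₁ sin(πx/2.3) e^{-λ₁t}.
Decay rate: λ₁ = π²/2.3² ≈ 1.866.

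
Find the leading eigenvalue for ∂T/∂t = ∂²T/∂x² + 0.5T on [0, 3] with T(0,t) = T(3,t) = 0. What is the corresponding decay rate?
Eigenvalues: λₙ = n²π²/3² - 0.5.
First three modes:
  n=1: λ₁ = π²/3² - 0.5 ≈ 0.597
  n=2: λ₂ = 4π²/3² - 0.5 ≈ 3.886
  n=3: λ₃ = 9π²/3² - 0.5 ≈ 9.37
Since π²/3² ≈ 1.097 > 0.5, all λₙ > 0.
The n=1 mode decays slowest → dominates as t → ∞.
Asymptotic: T ~ c₁ sin(πx/3) e^{-λ₁t} with decay rate λ₁ ≈ 0.597.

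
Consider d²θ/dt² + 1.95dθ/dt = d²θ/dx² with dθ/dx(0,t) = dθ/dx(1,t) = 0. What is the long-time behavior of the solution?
As t → ∞, θ → constant (steady state). Damping (γ=1.95) dissipates the nonconstant modes; with Neumann BCs the spatial average obeys M''+γM'=0 and tends to a finite limit.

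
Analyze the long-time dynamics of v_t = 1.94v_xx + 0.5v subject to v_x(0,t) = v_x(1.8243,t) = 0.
Long-time behavior: v grows unboundedly. With Neumann BCs the constant mode has diffusion eigenvalue 0, so any r > 0 makes it grow like e^(0.5t); solution grows exponentially.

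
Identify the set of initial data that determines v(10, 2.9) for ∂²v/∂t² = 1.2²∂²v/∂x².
Domain of dependence: [6.52, 13.48]. Signals travel at speed 1.2, so data within |x - 10| ≤ 1.2·2.9 = 3.48 can reach the point.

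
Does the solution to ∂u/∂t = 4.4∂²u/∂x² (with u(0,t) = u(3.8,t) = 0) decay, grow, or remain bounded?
u → 0. Heat diffuses out through both boundaries.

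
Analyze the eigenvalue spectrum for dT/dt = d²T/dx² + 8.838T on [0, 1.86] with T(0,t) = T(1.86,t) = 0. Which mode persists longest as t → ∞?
Eigenvalues: λₙ = n²π²/1.86² - 8.838.
First three modes:
  n=1: λ₁ = π²/1.86² - 8.838 ≈ -5.985
  n=2: λ₂ = 4π²/1.86² - 8.838 ≈ 2.573
  n=3: λ₃ = 9π²/1.86² - 8.838 ≈ 16.837
Since π²/1.86² ≈ 2.853 < 8.838, λ₁ < 0.
The n=1 mode grows fastest (−λₙ is largest for n=1) → dominates.
Asymptotic: T ~ c₁ sin(πx/1.86) e^{5.985t} (exponential growth at rate −λ₁ ≈ 5.985).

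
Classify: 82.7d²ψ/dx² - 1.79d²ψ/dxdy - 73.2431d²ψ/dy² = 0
Hyperbolic (discriminant = 24232.02158).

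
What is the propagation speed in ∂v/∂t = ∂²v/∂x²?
Infinite. The heat equation is parabolic, not hyperbolic, so disturbances propagate instantly.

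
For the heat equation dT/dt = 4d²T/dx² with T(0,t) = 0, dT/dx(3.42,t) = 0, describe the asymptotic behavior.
T → 0. Heat escapes through the Dirichlet boundary.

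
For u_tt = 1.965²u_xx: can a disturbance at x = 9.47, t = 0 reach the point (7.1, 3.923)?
Yes. The domain of dependence is [-0.608695, 14.808695], and 9.47 ∈ [-0.608695, 14.808695].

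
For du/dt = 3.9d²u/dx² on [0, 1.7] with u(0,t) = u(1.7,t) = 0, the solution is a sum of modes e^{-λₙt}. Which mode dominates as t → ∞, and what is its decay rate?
Eigenvalues: λₙ = 3.9n²π²/1.7².
First three modes:
  n=1: λ₁ = 3.9π²/1.7² ≈ 13.319
  n=2: λ₂ = 15.6π²/1.7² ≈ 53.275 (4× faster decay)
  n=3: λ₃ = 35.1π²/1.7² ≈ 119.87 (9× faster decay)
As t → ∞, higher modes decay exponentially faster. The n=1 mode dominates: u ~ c₁ sin(πx/1.7) e^{-λ₁t}.
Decay rate: λ₁ = 3.9π²/1.7² ≈ 13.319.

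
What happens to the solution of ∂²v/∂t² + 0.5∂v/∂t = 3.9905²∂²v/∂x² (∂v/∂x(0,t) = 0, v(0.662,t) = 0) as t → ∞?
v → 0. Damping (γ=0.5) dissipates energy; oscillations decay exponentially.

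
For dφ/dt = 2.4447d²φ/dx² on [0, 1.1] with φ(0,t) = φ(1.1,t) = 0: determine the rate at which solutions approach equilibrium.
Eigenvalues: λₙ = 2.4447n²π²/1.1².
First three modes:
  n=1: λ₁ = 2.4447π²/1.1² ≈ 19.941
  n=2: λ₂ = 9.7788π²/1.1² ≈ 79.763 (4× faster decay)
  n=3: λ₃ = 22.0023π²/1.1² ≈ 179.466 (9× faster decay)
As t → ∞, higher modes decay exponentially faster. The n=1 mode dominates: φ ~ c₁ sin(πx/1.1) e^{-λ₁t}.
Decay rate: λ₁ = 2.4447π²/1.1² ≈ 19.941.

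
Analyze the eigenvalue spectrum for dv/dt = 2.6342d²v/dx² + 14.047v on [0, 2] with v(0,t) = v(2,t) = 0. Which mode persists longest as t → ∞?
Eigenvalues: λₙ = 2.6342n²π²/2² - 14.047.
First three modes:
  n=1: λ₁ = 2.6342π²/2² - 14.047 ≈ -7.547
  n=2: λ₂ = 10.5368π²/2² - 14.047 ≈ 11.952
  n=3: λ₃ = 23.7078π²/2² - 14.047 ≈ 44.45
Since 2.6342π²/2² ≈ 6.5 < 14.047, λ₁ < 0.
The n=1 mode grows fastest (−λₙ is largest for n=1) → dominates.
Asymptotic: v ~ c₁ sin(πx/2) e^{7.547t} (exponential growth at rate −λ₁ ≈ 7.547).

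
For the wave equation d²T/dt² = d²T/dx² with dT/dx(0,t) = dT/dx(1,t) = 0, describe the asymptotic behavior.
T oscillates about a mean that drifts linearly in t (generically unbounded; no decay). There is no damping, so the nonconstant modes persist as standing waves (energy conserved, no decay). But with Neumann conditions at both ends the constant mode has eigenvalue 0: the spatial mean M(t) of T satisfies M'' = 0, so M(t) = M(0) + M'(0)·t. Unless the initial velocity has zero mean (∫T_t(x,0)dx = 0), the solution grows linearly in t (unbounded, though not exponentially); if it does have zero mean, the solution stays bounded and simply oscillates.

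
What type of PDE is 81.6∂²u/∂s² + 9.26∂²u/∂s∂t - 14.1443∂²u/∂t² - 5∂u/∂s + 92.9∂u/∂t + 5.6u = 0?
With A = 81.6, B = 9.26, C = -14.1443, the discriminant is 4702.44712. This is a hyperbolic PDE.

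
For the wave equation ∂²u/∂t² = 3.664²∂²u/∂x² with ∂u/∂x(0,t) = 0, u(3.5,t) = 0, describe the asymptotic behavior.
u oscillates (no decay). Energy is conserved; the solution oscillates indefinitely as standing waves.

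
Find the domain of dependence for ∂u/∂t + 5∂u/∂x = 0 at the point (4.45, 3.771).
A single point: x = -14.405. The characteristic through (4.45, 3.771) is x - 5t = const, so x = 4.45 - 5·3.771 = -14.405.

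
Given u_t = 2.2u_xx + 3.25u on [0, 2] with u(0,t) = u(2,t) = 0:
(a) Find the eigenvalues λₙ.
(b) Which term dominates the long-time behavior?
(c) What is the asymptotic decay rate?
Eigenvalues: λₙ = 2.2n²π²/2² - 3.25.
First three modes:
  n=1: λ₁ = 2.2π²/2² - 3.25 ≈ 2.178
  n=2: λ₂ = 8.8π²/2² - 3.25 ≈ 18.463
  n=3: λ₃ = 19.8π²/2² - 3.25 ≈ 45.605
Since 2.2π²/2² ≈ 5.428 > 3.25, all λₙ > 0.
The n=1 mode decays slowest → dominates as t → ∞.
Asymptotic: u ~ c₁ sin(πx/2) e^{-λ₁t} with decay rate λ₁ ≈ 2.178.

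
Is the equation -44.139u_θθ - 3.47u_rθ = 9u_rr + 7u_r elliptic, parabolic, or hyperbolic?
Rewriting in standard form: -9u_rr - 3.47u_rθ - 44.139u_θθ - 7u_r = 0. Computing B² - 4AC with A = -9, B = -3.47, C = -44.139: discriminant = -1576.9631 (negative). Answer: elliptic.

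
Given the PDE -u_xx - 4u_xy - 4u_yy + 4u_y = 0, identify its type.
The second-order coefficients are A = -1, B = -4, C = -4. Since B² - 4AC = 0 = 0, this is a parabolic PDE.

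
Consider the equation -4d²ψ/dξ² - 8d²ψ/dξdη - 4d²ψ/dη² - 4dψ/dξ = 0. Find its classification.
Parabolic. (A = -4, B = -8, C = -4 gives B² - 4AC = 0.)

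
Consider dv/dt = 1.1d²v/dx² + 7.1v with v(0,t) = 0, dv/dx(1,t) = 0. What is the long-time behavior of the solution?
As t → ∞, v grows unboundedly. Reaction dominates diffusion (r=7.1 > κπ²/(4L²)≈2.71); solution grows exponentially.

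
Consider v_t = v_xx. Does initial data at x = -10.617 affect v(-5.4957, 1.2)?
Yes, for any finite x. The heat equation has infinite propagation speed, so all initial data affects all points at any t > 0.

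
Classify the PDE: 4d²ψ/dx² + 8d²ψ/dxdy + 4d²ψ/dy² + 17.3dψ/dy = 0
A = 4, B = 8, C = 4. Discriminant B² - 4AC = 0. Since 0 = 0, parabolic.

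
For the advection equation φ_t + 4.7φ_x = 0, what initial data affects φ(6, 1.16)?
A single point: x = 0.548. The characteristic through (6, 1.16) is x - 4.7t = const, so x = 6 - 4.7·1.16 = 0.548.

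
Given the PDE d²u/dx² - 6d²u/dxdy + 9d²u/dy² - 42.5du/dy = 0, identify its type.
The second-order coefficients are A = 1, B = -6, C = 9. Since B² - 4AC = 0 = 0, this is a parabolic PDE.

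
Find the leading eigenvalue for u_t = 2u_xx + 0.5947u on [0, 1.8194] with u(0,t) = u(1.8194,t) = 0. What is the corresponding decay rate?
Eigenvalues: λₙ = 2n²π²/1.8194² - 0.5947.
First three modes:
  n=1: λ₁ = 2π²/1.8194² - 0.5947 ≈ 5.368
  n=2: λ₂ = 8π²/1.8194² - 0.5947 ≈ 23.258
  n=3: λ₃ = 18π²/1.8194² - 0.5947 ≈ 53.073
Since 2π²/1.8194² ≈ 5.963 > 0.5947, all λₙ > 0.
The n=1 mode decays slowest → dominates as t → ∞.
Asymptotic: u ~ c₁ sin(πx/1.8194) e^{-λ₁t} with decay rate λ₁ ≈ 5.368.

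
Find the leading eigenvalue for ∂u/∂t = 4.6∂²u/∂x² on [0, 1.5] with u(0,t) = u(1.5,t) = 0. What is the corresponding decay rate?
Eigenvalues: λₙ = 4.6n²π²/1.5².
First three modes:
  n=1: λ₁ = 4.6π²/1.5² ≈ 20.178
  n=2: λ₂ = 18.4π²/1.5² ≈ 80.711 (4× faster decay)
  n=3: λ₃ = 41.4π²/1.5² ≈ 181.601 (9× faster decay)
As t → ∞, higher modes decay exponentially faster. The n=1 mode dominates: u ~ c₁ sin(πx/1.5) e^{-λ₁t}.
Decay rate: λ₁ = 4.6π²/1.5² ≈ 20.178.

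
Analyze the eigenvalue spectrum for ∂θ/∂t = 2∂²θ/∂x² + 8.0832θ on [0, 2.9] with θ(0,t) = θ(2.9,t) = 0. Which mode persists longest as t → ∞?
Eigenvalues: λₙ = 2n²π²/2.9² - 8.0832.
First three modes:
  n=1: λ₁ = 2π²/2.9² - 8.0832 ≈ -5.736
  n=2: λ₂ = 8π²/2.9² - 8.0832 ≈ 1.305
  n=3: λ₃ = 18π²/2.9² - 8.0832 ≈ 13.041
Since 2π²/2.9² ≈ 2.347 < 8.0832, λ₁ < 0.
The n=1 mode grows fastest (−λₙ is largest for n=1) → dominates.
Asymptotic: θ ~ c₁ sin(πx/2.9) e^{5.736t} (exponential growth at rate −λ₁ ≈ 5.736).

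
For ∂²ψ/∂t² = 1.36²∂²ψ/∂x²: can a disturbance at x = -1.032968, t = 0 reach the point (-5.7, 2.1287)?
No. The domain of dependence is [-8.595032, -2.804968], and -1.032968 is outside this interval.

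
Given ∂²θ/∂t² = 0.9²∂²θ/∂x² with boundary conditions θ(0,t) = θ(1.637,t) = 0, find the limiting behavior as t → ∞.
θ oscillates (no decay). Energy is conserved; the solution oscillates indefinitely as standing waves.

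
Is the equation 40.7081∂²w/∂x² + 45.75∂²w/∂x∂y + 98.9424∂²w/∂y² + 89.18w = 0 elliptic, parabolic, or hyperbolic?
Computing B² - 4AC with A = 40.7081, B = 45.75, C = 98.9424: discriminant = -14017.96595376 (negative). Answer: elliptic.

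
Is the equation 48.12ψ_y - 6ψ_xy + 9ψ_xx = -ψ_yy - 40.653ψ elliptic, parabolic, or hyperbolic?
Rewriting in standard form: 9ψ_xx - 6ψ_xy + ψ_yy + 48.12ψ_y + 40.653ψ = 0. Computing B² - 4AC with A = 9, B = -6, C = 1: discriminant = 0 (zero). Answer: parabolic.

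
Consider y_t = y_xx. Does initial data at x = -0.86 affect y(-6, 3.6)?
Yes, for any finite x. The heat equation has infinite propagation speed, so all initial data affects all points at any t > 0.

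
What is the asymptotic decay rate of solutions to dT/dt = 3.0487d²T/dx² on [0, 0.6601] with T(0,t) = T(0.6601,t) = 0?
Eigenvalues: λₙ = 3.0487n²π²/0.6601².
First three modes:
  n=1: λ₁ = 3.0487π²/0.6601² ≈ 69.055
  n=2: λ₂ = 12.1948π²/0.6601² ≈ 276.22 (4× faster decay)
  n=3: λ₃ = 27.4383π²/0.6601² ≈ 621.495 (9× faster decay)
As t → ∞, higher modes decay exponentially faster. The n=1 mode dominates: T ~ c₁ sin(πx/0.6601) e^{-λ₁t}.
Decay rate: λ₁ = 3.0487π²/0.6601² ≈ 69.055.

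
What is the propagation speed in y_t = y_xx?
Infinite. The heat equation is parabolic, not hyperbolic, so disturbances propagate instantly.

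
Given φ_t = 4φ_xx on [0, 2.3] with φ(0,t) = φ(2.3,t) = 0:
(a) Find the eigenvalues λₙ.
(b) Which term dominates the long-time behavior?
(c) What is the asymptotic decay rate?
Eigenvalues: λₙ = 4n²π²/2.3².
First three modes:
  n=1: λ₁ = 4π²/2.3² ≈ 7.463
  n=2: λ₂ = 16π²/2.3² ≈ 29.851 (4× faster decay)
  n=3: λ₃ = 36π²/2.3² ≈ 67.166 (9× faster decay)
As t → ∞, higher modes decay exponentially faster. The n=1 mode dominates: φ ~ c₁ sin(πx/2.3) e^{-λ₁t}.
Decay rate: λ₁ = 4π²/2.3² ≈ 7.463.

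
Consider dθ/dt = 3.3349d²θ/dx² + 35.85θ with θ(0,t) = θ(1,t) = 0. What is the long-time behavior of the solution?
As t → ∞, θ grows unboundedly. Reaction dominates diffusion (r=35.85 > κπ²/L²≈32.91); solution grows exponentially.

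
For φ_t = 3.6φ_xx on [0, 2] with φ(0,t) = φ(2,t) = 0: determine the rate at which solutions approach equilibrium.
Eigenvalues: λₙ = 3.6n²π²/2².
First three modes:
  n=1: λ₁ = 3.6π²/2² ≈ 8.883
  n=2: λ₂ = 14.4π²/2² ≈ 35.531 (4× faster decay)
  n=3: λ₃ = 32.4π²/2² ≈ 79.944 (9× faster decay)
As t → ∞, higher modes decay exponentially faster. The n=1 mode dominates: φ ~ c₁ sin(πx/2) e^{-λ₁t}.
Decay rate: λ₁ = 3.6π²/2² ≈ 8.883.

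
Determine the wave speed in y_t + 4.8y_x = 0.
Speed = 4.8. Information travels along x - 4.8t = const (rightward).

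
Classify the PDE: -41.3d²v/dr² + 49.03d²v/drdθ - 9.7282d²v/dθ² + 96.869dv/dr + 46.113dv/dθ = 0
A = -41.3, B = 49.03, C = -9.7282. Discriminant B² - 4AC = 796.84226. Since 796.84226 > 0, hyperbolic.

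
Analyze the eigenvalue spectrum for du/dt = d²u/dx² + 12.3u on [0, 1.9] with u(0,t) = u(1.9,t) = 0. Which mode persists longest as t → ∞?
Eigenvalues: λₙ = n²π²/1.9² - 12.3.
First three modes:
  n=1: λ₁ = π²/1.9² - 12.3 ≈ -9.566
  n=2: λ₂ = 4π²/1.9² - 12.3 ≈ -1.364
  n=3: λ₃ = 9π²/1.9² - 12.3 ≈ 12.306
Since π²/1.9² ≈ 2.734 < 12.3, λ₁ < 0.
The n=1 mode grows fastest (−λₙ is largest for n=1) → dominates.
Asymptotic: u ~ c₁ sin(πx/1.9) e^{9.566t} (exponential growth at rate −λ₁ ≈ 9.566).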